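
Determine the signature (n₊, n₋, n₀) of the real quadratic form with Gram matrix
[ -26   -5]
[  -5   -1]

Answer: (0, 2, 0)

Derivation:
step 0: pivot -26 → sign −
step 1: pivot -1/26 → sign −
signature = (0, 2, 0)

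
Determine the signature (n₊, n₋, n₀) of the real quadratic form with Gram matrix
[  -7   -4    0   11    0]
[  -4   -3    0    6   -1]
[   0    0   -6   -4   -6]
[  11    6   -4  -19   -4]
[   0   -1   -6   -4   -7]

step 0: pivot -7 → sign −
step 1: pivot -5/7 → sign −
step 2: pivot -6 → sign −
step 3: pivot 16/15 → sign +
step 4: pivot 1/4 → sign +
signature = (2, 3, 0)

Answer: (2, 3, 0)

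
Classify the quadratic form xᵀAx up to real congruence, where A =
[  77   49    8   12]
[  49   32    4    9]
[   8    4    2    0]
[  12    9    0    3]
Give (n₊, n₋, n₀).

Answer: (2, 1, 1)

Derivation:
step 0: pivot 77 → sign +
step 1: pivot 9/11 → sign +
step 2: pivot -2/7 → sign −
step 3: row/col 3 already zero → sign 0
signature = (2, 1, 1)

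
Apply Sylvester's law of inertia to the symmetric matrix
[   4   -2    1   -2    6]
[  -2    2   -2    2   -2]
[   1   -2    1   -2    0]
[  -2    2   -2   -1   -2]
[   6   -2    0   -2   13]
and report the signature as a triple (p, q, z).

step 0: pivot 4 → sign +
step 1: pivot 1 → sign +
step 2: pivot -3/2 → sign −
step 3: pivot -3 → sign −
step 4: pivot 3 → sign +
signature = (3, 2, 0)

Answer: (3, 2, 0)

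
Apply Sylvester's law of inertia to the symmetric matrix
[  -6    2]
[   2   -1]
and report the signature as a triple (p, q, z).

step 0: pivot -6 → sign −
step 1: pivot -1/3 → sign −
signature = (0, 2, 0)

Answer: (0, 2, 0)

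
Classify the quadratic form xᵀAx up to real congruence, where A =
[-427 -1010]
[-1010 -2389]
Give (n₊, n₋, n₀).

Answer: (0, 2, 0)

Derivation:
step 0: pivot -427 → sign −
step 1: pivot -3/427 → sign −
signature = (0, 2, 0)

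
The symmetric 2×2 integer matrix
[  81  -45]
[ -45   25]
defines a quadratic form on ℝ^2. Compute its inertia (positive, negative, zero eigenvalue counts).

Answer: (1, 0, 1)

Derivation:
step 0: pivot 81 → sign +
step 1: row/col 1 already zero → sign 0
signature = (1, 0, 1)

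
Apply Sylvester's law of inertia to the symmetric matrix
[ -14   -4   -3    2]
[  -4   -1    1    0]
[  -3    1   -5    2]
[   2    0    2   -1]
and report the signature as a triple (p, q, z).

step 0: pivot -14 → sign −
step 1: pivot 1/7 → sign +
step 2: pivot -57/2 → sign −
step 3: pivot -3/19 → sign −
signature = (1, 3, 0)

Answer: (1, 3, 0)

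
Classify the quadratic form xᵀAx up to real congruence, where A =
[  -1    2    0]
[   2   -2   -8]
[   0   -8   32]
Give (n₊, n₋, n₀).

Answer: (1, 1, 1)

Derivation:
step 0: pivot -1 → sign −
step 1: pivot 2 → sign +
step 2: row/col 2 already zero → sign 0
signature = (1, 1, 1)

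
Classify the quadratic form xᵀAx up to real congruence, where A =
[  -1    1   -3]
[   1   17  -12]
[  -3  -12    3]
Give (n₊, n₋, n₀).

Answer: (1, 2, 0)

Derivation:
step 0: pivot -1 → sign −
step 1: pivot 18 → sign +
step 2: pivot -1/2 → sign −
signature = (1, 2, 0)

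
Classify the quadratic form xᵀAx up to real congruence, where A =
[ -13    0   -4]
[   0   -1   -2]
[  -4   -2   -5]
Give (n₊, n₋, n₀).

Answer: (1, 2, 0)

Derivation:
step 0: pivot -13 → sign −
step 1: pivot -1 → sign −
step 2: pivot 3/13 → sign +
signature = (1, 2, 0)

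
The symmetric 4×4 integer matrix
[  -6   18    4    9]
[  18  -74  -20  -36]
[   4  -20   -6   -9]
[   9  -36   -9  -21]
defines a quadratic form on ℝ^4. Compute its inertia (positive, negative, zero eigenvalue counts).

Answer: (0, 4, 0)

Derivation:
step 0: pivot -6 → sign −
step 1: pivot -20 → sign −
step 2: pivot -2/15 → sign −
step 3: pivot -3/4 → sign −
signature = (0, 4, 0)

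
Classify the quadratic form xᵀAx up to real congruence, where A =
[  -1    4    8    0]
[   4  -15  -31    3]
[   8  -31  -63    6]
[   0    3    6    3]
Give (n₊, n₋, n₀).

Answer: (2, 2, 0)

Derivation:
step 0: pivot -1 → sign −
step 1: pivot 1 → sign +
step 2: pivot -6 → sign −
step 3: pivot 3/2 → sign +
signature = (2, 2, 0)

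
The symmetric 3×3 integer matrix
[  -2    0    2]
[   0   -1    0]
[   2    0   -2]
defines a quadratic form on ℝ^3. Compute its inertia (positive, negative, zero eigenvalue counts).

Answer: (0, 2, 1)

Derivation:
step 0: pivot -2 → sign −
step 1: pivot -1 → sign −
step 2: row/col 2 already zero → sign 0
signature = (0, 2, 1)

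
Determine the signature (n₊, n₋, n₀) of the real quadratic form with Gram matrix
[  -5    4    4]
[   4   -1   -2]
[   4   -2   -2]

step 0: pivot -5 → sign −
step 1: pivot 11/5 → sign +
step 2: pivot 6/11 → sign +
signature = (2, 1, 0)

Answer: (2, 1, 0)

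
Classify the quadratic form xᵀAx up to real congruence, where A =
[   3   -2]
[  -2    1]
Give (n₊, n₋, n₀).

step 0: pivot 3 → sign +
step 1: pivot -1/3 → sign −
signature = (1, 1, 0)

Answer: (1, 1, 0)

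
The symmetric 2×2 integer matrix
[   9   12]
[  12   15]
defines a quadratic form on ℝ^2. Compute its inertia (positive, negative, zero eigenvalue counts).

Answer: (1, 1, 0)

Derivation:
step 0: pivot 9 → sign +
step 1: pivot -1 → sign −
signature = (1, 1, 0)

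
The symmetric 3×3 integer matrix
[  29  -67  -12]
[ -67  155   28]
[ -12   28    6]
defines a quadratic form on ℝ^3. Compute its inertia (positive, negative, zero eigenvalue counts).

step 0: pivot 29 → sign +
step 1: pivot 6/29 → sign +
step 2: pivot 2/3 → sign +
signature = (3, 0, 0)

Answer: (3, 0, 0)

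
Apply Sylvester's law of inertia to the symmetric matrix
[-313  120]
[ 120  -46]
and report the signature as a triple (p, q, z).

Answer: (1, 1, 0)

Derivation:
step 0: pivot -313 → sign −
step 1: pivot 2/313 → sign +
signature = (1, 1, 0)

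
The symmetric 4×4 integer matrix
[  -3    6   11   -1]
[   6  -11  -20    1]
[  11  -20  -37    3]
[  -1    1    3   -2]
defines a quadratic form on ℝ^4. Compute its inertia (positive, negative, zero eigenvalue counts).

Answer: (1, 2, 1)

Derivation:
step 0: pivot -3 → sign −
step 1: pivot 1 → sign +
step 2: pivot -2/3 → sign −
step 3: row/col 3 already zero → sign 0
signature = (1, 2, 1)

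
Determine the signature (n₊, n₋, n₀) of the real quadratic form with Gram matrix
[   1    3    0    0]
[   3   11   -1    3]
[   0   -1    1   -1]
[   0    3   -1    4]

Answer: (3, 1, 0)

Derivation:
step 0: pivot 1 → sign +
step 1: pivot 2 → sign +
step 2: pivot 1/2 → sign +
step 3: pivot -1 → sign −
signature = (3, 1, 0)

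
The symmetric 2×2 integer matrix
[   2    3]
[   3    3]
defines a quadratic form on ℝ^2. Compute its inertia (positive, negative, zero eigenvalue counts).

Answer: (1, 1, 0)

Derivation:
step 0: pivot 2 → sign +
step 1: pivot -3/2 → sign −
signature = (1, 1, 0)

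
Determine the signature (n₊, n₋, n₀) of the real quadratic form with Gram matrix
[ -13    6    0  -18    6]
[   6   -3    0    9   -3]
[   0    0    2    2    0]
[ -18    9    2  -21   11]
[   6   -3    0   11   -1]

Answer: (3, 2, 0)

Derivation:
step 0: pivot -13 → sign −
step 1: pivot -3/13 → sign −
step 2: pivot 2 → sign +
step 3: pivot 4 → sign +
step 4: pivot 1 → sign +
signature = (3, 2, 0)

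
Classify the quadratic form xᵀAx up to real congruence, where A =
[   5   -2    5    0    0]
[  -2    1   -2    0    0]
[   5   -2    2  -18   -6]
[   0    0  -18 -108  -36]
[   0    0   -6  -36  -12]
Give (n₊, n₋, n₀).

Answer: (2, 1, 2)

Derivation:
step 0: pivot 5 → sign +
step 1: pivot 1/5 → sign +
step 2: pivot -3 → sign −
step 3: row/col 3 already zero → sign 0
step 4: row/col 4 already zero → sign 0
signature = (2, 1, 2)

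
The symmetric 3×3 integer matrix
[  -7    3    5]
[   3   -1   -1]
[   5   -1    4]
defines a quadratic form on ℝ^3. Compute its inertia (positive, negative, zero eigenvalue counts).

step 0: pivot -7 → sign −
step 1: pivot 2/7 → sign +
step 2: pivot 3 → sign +
signature = (2, 1, 0)

Answer: (2, 1, 0)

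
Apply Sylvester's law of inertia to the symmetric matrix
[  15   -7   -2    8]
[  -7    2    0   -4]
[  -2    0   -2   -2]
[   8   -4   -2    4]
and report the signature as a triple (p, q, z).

Answer: (2, 2, 0)

Derivation:
step 0: pivot 15 → sign +
step 1: pivot -19/15 → sign −
step 2: pivot -30/19 → sign −
step 3: pivot 2/15 → sign +
signature = (2, 2, 0)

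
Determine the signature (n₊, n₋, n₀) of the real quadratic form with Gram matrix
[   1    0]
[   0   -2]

step 0: pivot 1 → sign +
step 1: pivot -2 → sign −
signature = (1, 1, 0)

Answer: (1, 1, 0)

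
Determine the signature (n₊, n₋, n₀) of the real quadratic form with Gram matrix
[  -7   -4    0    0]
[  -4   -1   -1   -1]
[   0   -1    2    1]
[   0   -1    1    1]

step 0: pivot -7 → sign −
step 1: pivot 9/7 → sign +
step 2: pivot 11/9 → sign +
step 3: pivot 2/11 → sign +
signature = (3, 1, 0)

Answer: (3, 1, 0)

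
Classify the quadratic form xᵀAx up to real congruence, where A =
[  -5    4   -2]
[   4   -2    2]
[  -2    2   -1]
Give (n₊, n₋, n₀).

step 0: pivot -5 → sign −
step 1: pivot 6/5 → sign +
step 2: pivot -1/3 → sign −
signature = (1, 2, 0)

Answer: (1, 2, 0)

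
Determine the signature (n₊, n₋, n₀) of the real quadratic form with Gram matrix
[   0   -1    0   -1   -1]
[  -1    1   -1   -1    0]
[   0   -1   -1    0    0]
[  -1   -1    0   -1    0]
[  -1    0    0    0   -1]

step 0: pivot 1 → sign +
step 1: pivot -1 → sign −
step 2: pivot -1 → sign −
step 3: pivot 3 → sign +
step 4: pivot -2 → sign −
signature = (2, 3, 0)

Answer: (2, 3, 0)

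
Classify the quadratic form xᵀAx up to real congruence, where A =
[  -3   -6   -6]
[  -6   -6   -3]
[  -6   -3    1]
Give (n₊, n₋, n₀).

step 0: pivot -3 → sign −
step 1: pivot 6 → sign +
step 2: pivot -1/2 → sign −
signature = (1, 2, 0)

Answer: (1, 2, 0)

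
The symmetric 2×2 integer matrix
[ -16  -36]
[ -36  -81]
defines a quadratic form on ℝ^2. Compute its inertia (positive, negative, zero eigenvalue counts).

step 0: pivot -16 → sign −
step 1: row/col 1 already zero → sign 0
signature = (0, 1, 1)

Answer: (0, 1, 1)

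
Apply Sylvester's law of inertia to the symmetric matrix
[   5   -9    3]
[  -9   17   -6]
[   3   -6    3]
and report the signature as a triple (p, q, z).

step 0: pivot 5 → sign +
step 1: pivot 4/5 → sign +
step 2: pivot 3/4 → sign +
signature = (3, 0, 0)

Answer: (3, 0, 0)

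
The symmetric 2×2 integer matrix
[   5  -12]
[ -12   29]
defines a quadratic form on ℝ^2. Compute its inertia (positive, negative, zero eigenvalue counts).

step 0: pivot 5 → sign +
step 1: pivot 1/5 → sign +
signature = (2, 0, 0)

Answer: (2, 0, 0)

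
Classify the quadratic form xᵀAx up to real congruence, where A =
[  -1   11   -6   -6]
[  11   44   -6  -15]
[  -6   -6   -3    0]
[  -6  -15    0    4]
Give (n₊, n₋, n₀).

step 0: pivot -1 → sign −
step 1: pivot 165 → sign +
step 2: pivot 87/55 → sign +
step 3: pivot -1/29 → sign −
signature = (2, 2, 0)

Answer: (2, 2, 0)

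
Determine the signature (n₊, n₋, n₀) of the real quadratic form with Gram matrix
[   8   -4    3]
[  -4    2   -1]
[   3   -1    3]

step 0: pivot 8 → sign +
step 1: pivot 15/8 → sign +
step 2: pivot -2/15 → sign −
signature = (2, 1, 0)

Answer: (2, 1, 0)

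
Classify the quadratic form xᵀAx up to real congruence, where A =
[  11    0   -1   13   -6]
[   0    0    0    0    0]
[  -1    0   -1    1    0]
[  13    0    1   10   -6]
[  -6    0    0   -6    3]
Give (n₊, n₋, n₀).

step 0: pivot 11 → sign +
step 1: pivot -12/11 → sign −
step 2: pivot -1 → sign −
step 3: row/col 3 already zero → sign 0
step 4: row/col 4 already zero → sign 0
signature = (1, 2, 2)

Answer: (1, 2, 2)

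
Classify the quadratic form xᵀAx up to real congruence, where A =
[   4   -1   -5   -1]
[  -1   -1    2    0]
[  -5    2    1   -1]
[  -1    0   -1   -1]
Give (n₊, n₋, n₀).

Answer: (1, 2, 1)

Derivation:
step 0: pivot 4 → sign +
step 1: pivot -5/4 → sign −
step 2: pivot -24/5 → sign −
step 3: row/col 3 already zero → sign 0
signature = (1, 2, 1)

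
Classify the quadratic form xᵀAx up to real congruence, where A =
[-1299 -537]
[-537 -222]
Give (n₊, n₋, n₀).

Answer: (0, 2, 0)

Derivation:
step 0: pivot -1299 → sign −
step 1: pivot -3/433 → sign −
signature = (0, 2, 0)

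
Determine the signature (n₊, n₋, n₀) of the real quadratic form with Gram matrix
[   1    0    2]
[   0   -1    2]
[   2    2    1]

Answer: (2, 1, 0)

Derivation:
step 0: pivot 1 → sign +
step 1: pivot -1 → sign −
step 2: pivot 1 → sign +
signature = (2, 1, 0)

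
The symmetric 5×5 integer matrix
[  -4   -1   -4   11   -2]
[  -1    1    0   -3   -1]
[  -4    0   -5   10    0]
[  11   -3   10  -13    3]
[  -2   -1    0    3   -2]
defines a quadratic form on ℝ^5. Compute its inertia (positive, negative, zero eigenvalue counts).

Answer: (2, 3, 0)

Derivation:
step 0: pivot -4 → sign −
step 1: pivot 5/4 → sign +
step 2: pivot -9/5 → sign −
step 3: pivot -2 → sign −
step 4: pivot 2 → sign +
signature = (2, 3, 0)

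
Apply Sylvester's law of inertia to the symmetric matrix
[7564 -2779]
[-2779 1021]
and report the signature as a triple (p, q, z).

step 0: pivot 7564 → sign +
step 1: pivot 3/7564 → sign +
signature = (2, 0, 0)

Answer: (2, 0, 0)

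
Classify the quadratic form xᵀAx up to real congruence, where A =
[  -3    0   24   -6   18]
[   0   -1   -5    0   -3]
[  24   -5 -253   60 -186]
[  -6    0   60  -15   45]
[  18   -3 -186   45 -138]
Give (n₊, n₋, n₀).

step 0: pivot -3 → sign −
step 1: pivot -1 → sign −
step 2: pivot -36 → sign −
step 3: pivot 1 → sign +
step 4: pivot -3/4 → sign −
signature = (1, 4, 0)

Answer: (1, 4, 0)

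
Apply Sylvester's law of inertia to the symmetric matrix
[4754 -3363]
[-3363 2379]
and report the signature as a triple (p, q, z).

Answer: (1, 1, 0)

Derivation:
step 0: pivot 4754 → sign +
step 1: pivot -3/4754 → sign −
signature = (1, 1, 0)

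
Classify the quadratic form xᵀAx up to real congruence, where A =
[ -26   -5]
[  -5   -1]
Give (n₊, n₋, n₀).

Answer: (0, 2, 0)

Derivation:
step 0: pivot -26 → sign −
step 1: pivot -1/26 → sign −
signature = (0, 2, 0)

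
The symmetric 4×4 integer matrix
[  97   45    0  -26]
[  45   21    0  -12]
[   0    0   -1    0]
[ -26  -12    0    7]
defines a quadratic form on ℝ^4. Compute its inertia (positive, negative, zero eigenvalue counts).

step 0: pivot 97 → sign +
step 1: pivot 12/97 → sign +
step 2: pivot -1 → sign −
step 3: row/col 3 already zero → sign 0
signature = (2, 1, 1)

Answer: (2, 1, 1)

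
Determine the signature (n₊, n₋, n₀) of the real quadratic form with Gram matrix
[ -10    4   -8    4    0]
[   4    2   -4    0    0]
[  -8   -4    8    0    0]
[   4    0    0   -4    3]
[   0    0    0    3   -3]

Answer: (1, 3, 1)

Derivation:
step 0: pivot -10 → sign −
step 1: pivot 18/5 → sign +
step 2: pivot -28/9 → sign −
step 3: pivot -3/28 → sign −
step 4: row/col 4 already zero → sign 0
signature = (1, 3, 1)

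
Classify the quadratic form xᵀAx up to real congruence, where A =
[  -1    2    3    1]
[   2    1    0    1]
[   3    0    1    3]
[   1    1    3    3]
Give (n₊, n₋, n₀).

step 0: pivot -1 → sign −
step 1: pivot 5 → sign +
step 2: pivot 14/5 → sign +
step 3: pivot 1/7 → sign +
signature = (3, 1, 0)

Answer: (3, 1, 0)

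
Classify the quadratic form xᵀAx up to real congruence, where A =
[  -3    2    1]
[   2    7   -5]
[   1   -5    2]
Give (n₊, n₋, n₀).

step 0: pivot -3 → sign −
step 1: pivot 25/3 → sign +
step 2: pivot 2/25 → sign +
signature = (2, 1, 0)

Answer: (2, 1, 0)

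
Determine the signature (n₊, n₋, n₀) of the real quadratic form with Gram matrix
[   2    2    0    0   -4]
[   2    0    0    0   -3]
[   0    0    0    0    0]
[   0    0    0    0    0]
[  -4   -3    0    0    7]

Answer: (1, 2, 2)

Derivation:
step 0: pivot 2 → sign +
step 1: pivot -2 → sign −
step 2: pivot -1/2 → sign −
step 3: row/col 3 already zero → sign 0
step 4: row/col 4 already zero → sign 0
signature = (1, 2, 2)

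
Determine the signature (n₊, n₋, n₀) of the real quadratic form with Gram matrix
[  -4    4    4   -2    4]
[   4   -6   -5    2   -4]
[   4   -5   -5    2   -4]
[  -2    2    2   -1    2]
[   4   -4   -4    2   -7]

step 0: pivot -4 → sign −
step 1: pivot -2 → sign −
step 2: pivot -1/2 → sign −
step 3: pivot -3 → sign −
step 4: row/col 4 already zero → sign 0
signature = (0, 4, 1)

Answer: (0, 4, 1)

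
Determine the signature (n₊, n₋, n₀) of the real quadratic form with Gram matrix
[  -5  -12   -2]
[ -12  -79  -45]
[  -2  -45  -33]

Answer: (0, 3, 0)

Derivation:
step 0: pivot -5 → sign −
step 1: pivot -251/5 → sign −
step 2: pivot -2/251 → sign −
signature = (0, 3, 0)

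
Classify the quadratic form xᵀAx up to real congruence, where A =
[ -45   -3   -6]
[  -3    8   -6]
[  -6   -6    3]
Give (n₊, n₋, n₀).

Answer: (1, 2, 0)

Derivation:
step 0: pivot -45 → sign −
step 1: pivot 41/5 → sign +
step 2: pivot -1/41 → sign −
signature = (1, 2, 0)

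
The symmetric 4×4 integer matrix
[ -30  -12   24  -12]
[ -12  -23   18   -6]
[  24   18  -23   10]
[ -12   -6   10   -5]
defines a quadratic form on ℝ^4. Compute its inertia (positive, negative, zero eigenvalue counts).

step 0: pivot -30 → sign −
step 1: pivot -91/5 → sign −
step 2: pivot 1/13 → sign +
step 3: pivot -3/7 → sign −
signature = (1, 3, 0)

Answer: (1, 3, 0)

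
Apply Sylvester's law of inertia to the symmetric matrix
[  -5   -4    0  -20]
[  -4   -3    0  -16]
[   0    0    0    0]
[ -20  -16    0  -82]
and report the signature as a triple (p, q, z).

Answer: (1, 2, 1)

Derivation:
step 0: pivot -5 → sign −
step 1: pivot 1/5 → sign +
step 2: pivot -2 → sign −
step 3: row/col 3 already zero → sign 0
signature = (1, 2, 1)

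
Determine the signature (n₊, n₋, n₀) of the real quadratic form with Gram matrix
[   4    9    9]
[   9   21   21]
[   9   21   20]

Answer: (2, 1, 0)

Derivation:
step 0: pivot 4 → sign +
step 1: pivot 3/4 → sign +
step 2: pivot -1 → sign −
signature = (2, 1, 0)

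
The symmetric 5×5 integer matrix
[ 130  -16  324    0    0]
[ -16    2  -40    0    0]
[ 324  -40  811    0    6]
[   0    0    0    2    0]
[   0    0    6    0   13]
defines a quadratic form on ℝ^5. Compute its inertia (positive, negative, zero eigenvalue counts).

Answer: (5, 0, 0)

Derivation:
step 0: pivot 130 → sign +
step 1: pivot 2/65 → sign +
step 2: pivot 3 → sign +
step 3: pivot 2 → sign +
step 4: pivot 1 → sign +
signature = (5, 0, 0)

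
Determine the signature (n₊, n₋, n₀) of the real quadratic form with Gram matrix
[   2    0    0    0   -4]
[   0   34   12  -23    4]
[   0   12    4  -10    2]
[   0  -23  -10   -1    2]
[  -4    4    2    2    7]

step 0: pivot 2 → sign +
step 1: pivot 34 → sign +
step 2: pivot -4/17 → sign −
step 3: pivot -3/2 → sign −
step 4: row/col 4 already zero → sign 0
signature = (2, 2, 1)

Answer: (2, 2, 1)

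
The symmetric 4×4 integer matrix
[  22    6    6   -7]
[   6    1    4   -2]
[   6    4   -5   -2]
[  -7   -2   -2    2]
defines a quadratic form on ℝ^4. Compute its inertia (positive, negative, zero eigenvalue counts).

Answer: (2, 2, 0)

Derivation:
step 0: pivot 22 → sign +
step 1: pivot -7/11 → sign −
step 2: pivot 15/7 → sign +
step 3: pivot -3/10 → sign −
signature = (2, 2, 0)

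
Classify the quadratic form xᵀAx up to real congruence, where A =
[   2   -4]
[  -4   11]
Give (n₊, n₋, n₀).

Answer: (2, 0, 0)

Derivation:
step 0: pivot 2 → sign +
step 1: pivot 3 → sign +
signature = (2, 0, 0)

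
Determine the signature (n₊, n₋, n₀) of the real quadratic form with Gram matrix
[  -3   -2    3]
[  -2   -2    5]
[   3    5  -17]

Answer: (0, 3, 0)

Derivation:
step 0: pivot -3 → sign −
step 1: pivot -2/3 → sign −
step 2: pivot -1/2 → sign −
signature = (0, 3, 0)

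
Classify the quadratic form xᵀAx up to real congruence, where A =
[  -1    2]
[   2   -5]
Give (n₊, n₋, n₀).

step 0: pivot -1 → sign −
step 1: pivot -1 → sign −
signature = (0, 2, 0)

Answer: (0, 2, 0)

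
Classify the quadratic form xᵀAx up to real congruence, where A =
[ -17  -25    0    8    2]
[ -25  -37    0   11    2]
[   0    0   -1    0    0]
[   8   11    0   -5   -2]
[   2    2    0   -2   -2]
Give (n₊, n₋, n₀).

Answer: (1, 4, 0)

Derivation:
step 0: pivot -17 → sign −
step 1: pivot -4/17 → sign −
step 2: pivot -1 → sign −
step 3: pivot 5/4 → sign +
step 4: pivot -6/5 → sign −
signature = (1, 4, 0)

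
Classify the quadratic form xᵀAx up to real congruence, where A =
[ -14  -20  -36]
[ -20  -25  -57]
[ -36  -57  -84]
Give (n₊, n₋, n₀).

Answer: (1, 2, 0)

Derivation:
step 0: pivot -14 → sign −
step 1: pivot 25/7 → sign +
step 2: pivot -3/25 → sign −
signature = (1, 2, 0)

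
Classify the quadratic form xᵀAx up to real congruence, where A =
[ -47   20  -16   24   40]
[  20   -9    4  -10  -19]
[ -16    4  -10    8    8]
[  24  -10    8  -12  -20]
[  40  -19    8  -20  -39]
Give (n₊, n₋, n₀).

Answer: (2, 3, 0)

Derivation:
step 0: pivot -47 → sign −
step 1: pivot -23/47 → sign −
step 2: pivot 266/23 → sign +
step 3: pivot 24/133 → sign +
step 4: pivot -1/6 → sign −
signature = (2, 3, 0)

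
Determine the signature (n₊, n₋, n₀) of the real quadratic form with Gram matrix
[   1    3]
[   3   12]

Answer: (2, 0, 0)

Derivation:
step 0: pivot 1 → sign +
step 1: pivot 3 → sign +
signature = (2, 0, 0)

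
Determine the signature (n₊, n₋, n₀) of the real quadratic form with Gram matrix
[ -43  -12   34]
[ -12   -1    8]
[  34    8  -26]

Answer: (1, 2, 0)

Derivation:
step 0: pivot -43 → sign −
step 1: pivot 101/43 → sign +
step 2: pivot -6/101 → sign −
signature = (1, 2, 0)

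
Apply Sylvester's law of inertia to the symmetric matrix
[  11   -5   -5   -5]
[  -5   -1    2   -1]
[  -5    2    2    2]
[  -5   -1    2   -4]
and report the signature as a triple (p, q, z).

Answer: (1, 3, 0)

Derivation:
step 0: pivot 11 → sign +
step 1: pivot -36/11 → sign −
step 2: pivot -1/4 → sign −
step 3: pivot -3 → sign −
signature = (1, 3, 0)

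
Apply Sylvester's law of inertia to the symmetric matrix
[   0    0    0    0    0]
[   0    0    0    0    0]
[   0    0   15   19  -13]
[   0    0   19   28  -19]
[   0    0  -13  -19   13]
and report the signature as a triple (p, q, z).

Answer: (3, 0, 2)

Derivation:
step 0: pivot 15 → sign +
step 1: pivot 59/15 → sign +
step 2: pivot 6/59 → sign +
step 3: row/col 3 already zero → sign 0
step 4: row/col 4 already zero → sign 0
signature = (3, 0, 2)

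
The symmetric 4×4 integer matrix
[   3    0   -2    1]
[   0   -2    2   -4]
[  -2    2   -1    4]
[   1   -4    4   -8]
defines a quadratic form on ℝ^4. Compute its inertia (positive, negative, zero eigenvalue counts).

step 0: pivot 3 → sign +
step 1: pivot -2 → sign −
step 2: pivot -1/3 → sign −
step 3: pivot 1 → sign +
signature = (2, 2, 0)

Answer: (2, 2, 0)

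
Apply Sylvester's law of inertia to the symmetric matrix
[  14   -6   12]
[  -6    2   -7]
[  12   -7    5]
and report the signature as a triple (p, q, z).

step 0: pivot 14 → sign +
step 1: pivot -4/7 → sign −
step 2: pivot 3/4 → sign +
signature = (2, 1, 0)

Answer: (2, 1, 0)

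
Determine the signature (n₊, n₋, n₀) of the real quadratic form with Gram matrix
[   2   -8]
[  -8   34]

step 0: pivot 2 → sign +
step 1: pivot 2 → sign +
signature = (2, 0, 0)

Answer: (2, 0, 0)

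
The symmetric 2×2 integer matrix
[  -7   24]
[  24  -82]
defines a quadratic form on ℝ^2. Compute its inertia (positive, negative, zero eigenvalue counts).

Answer: (1, 1, 0)

Derivation:
step 0: pivot -7 → sign −
step 1: pivot 2/7 → sign +
signature = (1, 1, 0)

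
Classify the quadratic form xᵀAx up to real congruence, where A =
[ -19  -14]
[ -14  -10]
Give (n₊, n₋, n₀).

Answer: (1, 1, 0)

Derivation:
step 0: pivot -19 → sign −
step 1: pivot 6/19 → sign +
signature = (1, 1, 0)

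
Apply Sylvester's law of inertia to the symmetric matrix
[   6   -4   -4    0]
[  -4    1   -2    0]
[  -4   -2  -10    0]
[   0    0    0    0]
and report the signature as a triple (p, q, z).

step 0: pivot 6 → sign +
step 1: pivot -5/3 → sign −
step 2: pivot 2/5 → sign +
step 3: row/col 3 already zero → sign 0
signature = (2, 1, 1)

Answer: (2, 1, 1)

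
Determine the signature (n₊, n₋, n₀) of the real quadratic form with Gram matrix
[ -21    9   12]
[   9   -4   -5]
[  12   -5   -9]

Answer: (0, 3, 0)

Derivation:
step 0: pivot -21 → sign −
step 1: pivot -1/7 → sign −
step 2: pivot -2 → sign −
signature = (0, 3, 0)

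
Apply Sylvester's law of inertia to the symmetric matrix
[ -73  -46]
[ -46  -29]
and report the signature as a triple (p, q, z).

step 0: pivot -73 → sign −
step 1: pivot -1/73 → sign −
signature = (0, 2, 0)

Answer: (0, 2, 0)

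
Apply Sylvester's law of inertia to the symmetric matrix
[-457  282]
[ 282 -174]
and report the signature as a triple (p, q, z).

step 0: pivot -457 → sign −
step 1: pivot 6/457 → sign +
signature = (1, 1, 0)

Answer: (1, 1, 0)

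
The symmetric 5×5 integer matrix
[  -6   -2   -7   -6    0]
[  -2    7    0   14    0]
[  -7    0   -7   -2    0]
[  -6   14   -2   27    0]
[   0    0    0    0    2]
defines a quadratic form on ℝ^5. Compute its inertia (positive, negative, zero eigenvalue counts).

Answer: (3, 2, 0)

Derivation:
step 0: pivot -6 → sign −
step 1: pivot 23/3 → sign +
step 2: pivot 21/46 → sign +
step 3: pivot -3/7 → sign −
step 4: pivot 2 → sign +
signature = (3, 2, 0)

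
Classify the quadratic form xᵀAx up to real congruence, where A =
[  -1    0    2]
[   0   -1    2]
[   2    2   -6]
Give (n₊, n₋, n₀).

Answer: (1, 2, 0)

Derivation:
step 0: pivot -1 → sign −
step 1: pivot -1 → sign −
step 2: pivot 2 → sign +
signature = (1, 2, 0)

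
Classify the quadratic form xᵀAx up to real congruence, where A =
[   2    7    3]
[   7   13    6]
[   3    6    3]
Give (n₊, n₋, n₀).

Answer: (2, 1, 0)

Derivation:
step 0: pivot 2 → sign +
step 1: pivot -23/2 → sign −
step 2: pivot 6/23 → sign +
signature = (2, 1, 0)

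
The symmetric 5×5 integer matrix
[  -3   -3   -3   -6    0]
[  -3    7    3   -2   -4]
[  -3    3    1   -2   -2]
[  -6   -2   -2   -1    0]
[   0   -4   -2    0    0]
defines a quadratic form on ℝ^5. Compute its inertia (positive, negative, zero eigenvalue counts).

Answer: (3, 2, 0)

Derivation:
step 0: pivot -3 → sign −
step 1: pivot 10 → sign +
step 2: pivot 2/5 → sign +
step 3: pivot 3 → sign +
step 4: pivot -2 → sign −
signature = (3, 2, 0)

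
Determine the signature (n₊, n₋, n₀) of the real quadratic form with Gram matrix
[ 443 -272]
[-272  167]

step 0: pivot 443 → sign +
step 1: pivot -3/443 → sign −
signature = (1, 1, 0)

Answer: (1, 1, 0)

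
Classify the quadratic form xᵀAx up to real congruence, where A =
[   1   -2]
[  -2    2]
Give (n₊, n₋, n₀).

Answer: (1, 1, 0)

Derivation:
step 0: pivot 1 → sign +
step 1: pivot -2 → sign −
signature = (1, 1, 0)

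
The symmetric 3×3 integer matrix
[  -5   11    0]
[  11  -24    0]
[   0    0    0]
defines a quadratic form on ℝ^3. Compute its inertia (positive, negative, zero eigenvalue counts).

step 0: pivot -5 → sign −
step 1: pivot 1/5 → sign +
step 2: row/col 2 already zero → sign 0
signature = (1, 1, 1)

Answer: (1, 1, 1)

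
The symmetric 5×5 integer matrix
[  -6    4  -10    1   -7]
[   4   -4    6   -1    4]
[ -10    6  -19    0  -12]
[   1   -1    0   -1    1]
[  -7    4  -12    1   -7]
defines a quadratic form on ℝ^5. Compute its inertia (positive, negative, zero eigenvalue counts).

step 0: pivot -6 → sign −
step 1: pivot -4/3 → sign −
step 2: pivot -2 → sign −
step 3: pivot 3/8 → sign +
step 4: pivot 3/2 → sign +
signature = (2, 3, 0)

Answer: (2, 3, 0)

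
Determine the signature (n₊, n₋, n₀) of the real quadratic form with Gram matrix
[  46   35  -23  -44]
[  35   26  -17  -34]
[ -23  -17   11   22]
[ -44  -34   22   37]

Answer: (1, 3, 0)

Derivation:
step 0: pivot 46 → sign +
step 1: pivot -29/46 → sign −
step 2: pivot -3/29 → sign −
step 3: pivot -3 → sign −
signature = (1, 3, 0)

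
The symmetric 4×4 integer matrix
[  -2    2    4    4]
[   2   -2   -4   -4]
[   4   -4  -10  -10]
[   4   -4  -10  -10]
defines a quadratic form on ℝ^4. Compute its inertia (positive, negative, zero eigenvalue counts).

step 0: pivot -2 → sign −
step 1: pivot -2 → sign −
step 2: row/col 2 already zero → sign 0
step 3: row/col 3 already zero → sign 0
signature = (0, 2, 2)

Answer: (0, 2, 2)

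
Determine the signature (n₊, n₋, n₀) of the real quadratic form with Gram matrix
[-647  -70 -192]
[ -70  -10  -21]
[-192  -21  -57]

Answer: (0, 3, 0)

Derivation:
step 0: pivot -647 → sign −
step 1: pivot -1570/647 → sign −
step 2: pivot -3/1570 → sign −
signature = (0, 3, 0)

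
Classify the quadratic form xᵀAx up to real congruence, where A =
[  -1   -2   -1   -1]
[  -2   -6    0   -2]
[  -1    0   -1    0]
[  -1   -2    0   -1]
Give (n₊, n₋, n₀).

Answer: (1, 3, 0)

Derivation:
step 0: pivot -1 → sign −
step 1: pivot -2 → sign −
step 2: pivot 2 → sign +
step 3: pivot -1/2 → sign −
signature = (1, 3, 0)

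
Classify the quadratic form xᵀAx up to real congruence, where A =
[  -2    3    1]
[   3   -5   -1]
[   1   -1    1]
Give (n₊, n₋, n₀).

Answer: (1, 2, 0)

Derivation:
step 0: pivot -2 → sign −
step 1: pivot -1/2 → sign −
step 2: pivot 2 → sign +
signature = (1, 2, 0)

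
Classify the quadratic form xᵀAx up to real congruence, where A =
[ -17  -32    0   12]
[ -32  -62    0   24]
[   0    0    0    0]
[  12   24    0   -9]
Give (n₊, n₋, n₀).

step 0: pivot -17 → sign −
step 1: pivot -30/17 → sign −
step 2: pivot 3/5 → sign +
step 3: row/col 3 already zero → sign 0
signature = (1, 2, 1)

Answer: (1, 2, 1)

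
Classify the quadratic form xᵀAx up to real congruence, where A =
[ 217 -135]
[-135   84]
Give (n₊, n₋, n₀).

step 0: pivot 217 → sign +
step 1: pivot 3/217 → sign +
signature = (2, 0, 0)

Answer: (2, 0, 0)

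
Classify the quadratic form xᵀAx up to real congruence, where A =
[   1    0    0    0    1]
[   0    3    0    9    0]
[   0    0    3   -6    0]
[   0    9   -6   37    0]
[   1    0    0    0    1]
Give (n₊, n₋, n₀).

Answer: (3, 1, 1)

Derivation:
step 0: pivot 1 → sign +
step 1: pivot 3 → sign +
step 2: pivot 3 → sign +
step 3: pivot -2 → sign −
step 4: row/col 4 already zero → sign 0
signature = (3, 1, 1)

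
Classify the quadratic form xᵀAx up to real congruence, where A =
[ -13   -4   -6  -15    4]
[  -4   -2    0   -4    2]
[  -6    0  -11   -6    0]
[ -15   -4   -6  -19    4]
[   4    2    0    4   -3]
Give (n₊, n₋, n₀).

step 0: pivot -13 → sign −
step 1: pivot -10/13 → sign −
step 2: pivot -19/5 → sign −
step 3: pivot 6/19 → sign +
step 4: pivot -1 → sign −
signature = (1, 4, 0)

Answer: (1, 4, 0)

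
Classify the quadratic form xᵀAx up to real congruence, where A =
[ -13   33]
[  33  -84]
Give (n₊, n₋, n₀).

step 0: pivot -13 → sign −
step 1: pivot -3/13 → sign −
signature = (0, 2, 0)

Answer: (0, 2, 0)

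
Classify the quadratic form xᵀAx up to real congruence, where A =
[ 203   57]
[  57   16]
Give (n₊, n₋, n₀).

Answer: (1, 1, 0)

Derivation:
step 0: pivot 203 → sign +
step 1: pivot -1/203 → sign −
signature = (1, 1, 0)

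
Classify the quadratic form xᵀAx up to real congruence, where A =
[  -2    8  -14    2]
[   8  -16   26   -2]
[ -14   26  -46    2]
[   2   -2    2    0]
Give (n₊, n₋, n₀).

step 0: pivot -2 → sign −
step 1: pivot 16 → sign +
step 2: pivot -17/4 → sign −
step 3: pivot -2/17 → sign −
signature = (1, 3, 0)

Answer: (1, 3, 0)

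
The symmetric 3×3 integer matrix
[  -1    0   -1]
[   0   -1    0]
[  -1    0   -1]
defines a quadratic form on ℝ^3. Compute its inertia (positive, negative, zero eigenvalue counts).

step 0: pivot -1 → sign −
step 1: pivot -1 → sign −
step 2: row/col 2 already zero → sign 0
signature = (0, 2, 1)

Answer: (0, 2, 1)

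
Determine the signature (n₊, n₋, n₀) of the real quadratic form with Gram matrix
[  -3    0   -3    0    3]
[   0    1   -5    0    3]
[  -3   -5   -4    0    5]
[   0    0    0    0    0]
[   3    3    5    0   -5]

step 0: pivot -3 → sign −
step 1: pivot 1 → sign +
step 2: pivot -26 → sign −
step 3: pivot 3/26 → sign +
step 4: row/col 4 already zero → sign 0
signature = (2, 2, 1)

Answer: (2, 2, 1)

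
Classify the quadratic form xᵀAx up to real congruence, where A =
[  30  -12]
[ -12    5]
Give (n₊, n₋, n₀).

Answer: (2, 0, 0)

Derivation:
step 0: pivot 30 → sign +
step 1: pivot 1/5 → sign +
signature = (2, 0, 0)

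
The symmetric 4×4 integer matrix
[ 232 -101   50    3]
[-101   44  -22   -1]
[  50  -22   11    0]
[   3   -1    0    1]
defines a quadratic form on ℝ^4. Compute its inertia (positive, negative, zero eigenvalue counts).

Answer: (2, 2, 0)

Derivation:
step 0: pivot 232 → sign +
step 1: pivot 7/232 → sign +
step 2: pivot -11/7 → sign −
step 3: pivot -3/11 → sign −
signature = (2, 2, 0)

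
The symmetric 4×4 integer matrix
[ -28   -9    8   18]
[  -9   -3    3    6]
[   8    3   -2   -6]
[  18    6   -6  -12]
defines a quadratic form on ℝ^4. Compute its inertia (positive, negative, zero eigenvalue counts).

step 0: pivot -28 → sign −
step 1: pivot -3/28 → sign −
step 2: pivot 2 → sign +
step 3: row/col 3 already zero → sign 0
signature = (1, 2, 1)

Answer: (1, 2, 1)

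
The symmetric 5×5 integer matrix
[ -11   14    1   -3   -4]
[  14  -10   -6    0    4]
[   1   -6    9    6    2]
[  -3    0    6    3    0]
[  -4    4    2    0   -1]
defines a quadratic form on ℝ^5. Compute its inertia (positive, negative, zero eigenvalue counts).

step 0: pivot -11 → sign −
step 1: pivot 86/11 → sign +
step 2: pivot 268/43 → sign +
step 3: pivot 21/268 → sign +
step 4: pivot 1/7 → sign +
signature = (4, 1, 0)

Answer: (4, 1, 0)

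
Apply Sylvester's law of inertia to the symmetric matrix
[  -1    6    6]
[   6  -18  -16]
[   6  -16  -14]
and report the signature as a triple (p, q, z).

Answer: (1, 2, 0)

Derivation:
step 0: pivot -1 → sign −
step 1: pivot 18 → sign +
step 2: pivot -2/9 → sign −
signature = (1, 2, 0)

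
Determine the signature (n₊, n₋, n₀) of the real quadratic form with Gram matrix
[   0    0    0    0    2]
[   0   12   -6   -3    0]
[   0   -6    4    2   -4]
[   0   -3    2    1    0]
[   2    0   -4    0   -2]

step 0: pivot 12 → sign +
step 1: pivot 1 → sign +
step 2: pivot -18 → sign −
step 3: pivot 2/9 → sign +
step 4: row/col 4 already zero → sign 0
signature = (3, 1, 1)

Answer: (3, 1, 1)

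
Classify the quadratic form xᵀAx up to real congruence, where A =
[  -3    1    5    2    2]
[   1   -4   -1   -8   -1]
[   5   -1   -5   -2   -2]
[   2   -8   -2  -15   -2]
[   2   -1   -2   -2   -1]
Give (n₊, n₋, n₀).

step 0: pivot -3 → sign −
step 1: pivot -11/3 → sign −
step 2: pivot 38/11 → sign +
step 3: pivot 1 → sign +
step 4: pivot -2/19 → sign −
signature = (2, 3, 0)

Answer: (2, 3, 0)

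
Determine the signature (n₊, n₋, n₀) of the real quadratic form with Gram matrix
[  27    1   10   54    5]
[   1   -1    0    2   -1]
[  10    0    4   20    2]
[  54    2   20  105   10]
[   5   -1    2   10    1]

Answer: (3, 2, 0)

Derivation:
step 0: pivot 27 → sign +
step 1: pivot -28/27 → sign −
step 2: pivot 3/7 → sign +
step 3: pivot -3 → sign −
step 4: pivot 2/3 → sign +
signature = (3, 2, 0)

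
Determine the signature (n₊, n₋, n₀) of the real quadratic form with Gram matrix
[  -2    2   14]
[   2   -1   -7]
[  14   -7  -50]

step 0: pivot -2 → sign −
step 1: pivot 1 → sign +
step 2: pivot -1 → sign −
signature = (1, 2, 0)

Answer: (1, 2, 0)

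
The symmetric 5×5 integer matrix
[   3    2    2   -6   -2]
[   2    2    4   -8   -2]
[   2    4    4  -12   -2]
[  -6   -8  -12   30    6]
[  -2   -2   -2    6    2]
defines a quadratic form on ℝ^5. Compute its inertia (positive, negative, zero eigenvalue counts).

step 0: pivot 3 → sign +
step 1: pivot 2/3 → sign +
step 2: pivot -8 → sign −
step 3: pivot 2 → sign +
step 4: pivot 1/2 → sign +
signature = (4, 1, 0)

Answer: (4, 1, 0)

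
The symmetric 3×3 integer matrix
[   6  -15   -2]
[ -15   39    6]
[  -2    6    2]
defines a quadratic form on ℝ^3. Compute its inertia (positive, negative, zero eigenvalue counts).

Answer: (3, 0, 0)

Derivation:
step 0: pivot 6 → sign +
step 1: pivot 3/2 → sign +
step 2: pivot 2/3 → sign +
signature = (3, 0, 0)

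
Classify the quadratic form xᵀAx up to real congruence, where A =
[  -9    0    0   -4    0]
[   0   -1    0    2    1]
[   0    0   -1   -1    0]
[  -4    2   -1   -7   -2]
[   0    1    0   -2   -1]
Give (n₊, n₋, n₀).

step 0: pivot -9 → sign −
step 1: pivot -1 → sign −
step 2: pivot -1 → sign −
step 3: pivot -2/9 → sign −
step 4: row/col 4 already zero → sign 0
signature = (0, 4, 1)

Answer: (0, 4, 1)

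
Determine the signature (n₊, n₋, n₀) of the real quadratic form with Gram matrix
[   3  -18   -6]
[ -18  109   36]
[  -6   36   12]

Answer: (2, 0, 1)

Derivation:
step 0: pivot 3 → sign +
step 1: pivot 1 → sign +
step 2: row/col 2 already zero → sign 0
signature = (2, 0, 1)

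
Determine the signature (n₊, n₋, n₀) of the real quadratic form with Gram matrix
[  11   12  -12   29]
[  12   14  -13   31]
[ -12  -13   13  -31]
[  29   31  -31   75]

step 0: pivot 11 → sign +
step 1: pivot 10/11 → sign +
step 2: pivot -1/10 → sign −
step 3: pivot 3 → sign +
signature = (3, 1, 0)

Answer: (3, 1, 0)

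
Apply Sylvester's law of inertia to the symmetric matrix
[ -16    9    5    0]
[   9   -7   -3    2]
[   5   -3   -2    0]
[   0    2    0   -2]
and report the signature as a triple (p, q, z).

step 0: pivot -16 → sign −
step 1: pivot -31/16 → sign −
step 2: pivot -13/31 → sign −
step 3: pivot 2/13 → sign +
signature = (1, 3, 0)

Answer: (1, 3, 0)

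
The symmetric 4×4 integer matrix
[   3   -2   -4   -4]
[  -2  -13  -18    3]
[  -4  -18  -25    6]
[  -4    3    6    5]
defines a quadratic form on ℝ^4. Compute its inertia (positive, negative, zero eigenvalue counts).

Answer: (1, 3, 0)

Derivation:
step 0: pivot 3 → sign +
step 1: pivot -43/3 → sign −
step 2: pivot -23/43 → sign −
step 3: pivot -6/23 → sign −
signature = (1, 3, 0)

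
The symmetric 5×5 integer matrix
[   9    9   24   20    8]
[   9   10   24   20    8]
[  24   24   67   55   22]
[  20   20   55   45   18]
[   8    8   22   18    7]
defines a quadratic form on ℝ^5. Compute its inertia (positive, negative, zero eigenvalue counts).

Answer: (3, 2, 0)

Derivation:
step 0: pivot 9 → sign +
step 1: pivot 1 → sign +
step 2: pivot 3 → sign +
step 3: pivot -10/27 → sign −
step 4: pivot -1/5 → sign −
signature = (3, 2, 0)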